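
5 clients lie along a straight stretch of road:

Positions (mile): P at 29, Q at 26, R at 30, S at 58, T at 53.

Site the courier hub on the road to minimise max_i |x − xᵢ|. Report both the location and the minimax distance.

The 1-center on a line is the midpoint of the two extreme points: leftmost at 26, rightmost at 58.
Optimal location = (26 + 58)/2 = 42; maximum distance = (58 − 26)/2 = 16.

location 42, max distance 16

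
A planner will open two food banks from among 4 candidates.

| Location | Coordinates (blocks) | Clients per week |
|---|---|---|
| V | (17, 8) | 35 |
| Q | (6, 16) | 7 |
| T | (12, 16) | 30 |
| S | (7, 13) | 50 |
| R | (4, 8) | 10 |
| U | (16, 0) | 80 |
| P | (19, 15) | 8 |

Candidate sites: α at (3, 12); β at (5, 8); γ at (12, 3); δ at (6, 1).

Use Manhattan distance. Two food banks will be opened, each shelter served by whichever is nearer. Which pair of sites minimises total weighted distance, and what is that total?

Evaluate every pair (each demand assigned to the nearer of the two):
  {α, γ}: total = 1801
  {β, γ}: total = 1875
  {γ, δ}: total = 2297
  {β, δ}: total = 2341
  {α, δ}: total = 2401
  {α, β}: total = 2791
Best pair: {α, γ} with total 1801.

{α, γ}, total 1801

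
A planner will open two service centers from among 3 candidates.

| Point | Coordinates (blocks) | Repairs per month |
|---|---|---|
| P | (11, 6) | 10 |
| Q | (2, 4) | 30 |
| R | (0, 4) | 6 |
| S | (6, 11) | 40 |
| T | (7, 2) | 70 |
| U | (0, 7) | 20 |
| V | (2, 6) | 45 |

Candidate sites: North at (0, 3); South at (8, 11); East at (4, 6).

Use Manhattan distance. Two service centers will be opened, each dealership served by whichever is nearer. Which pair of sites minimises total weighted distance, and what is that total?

{South, East}, total 986

Evaluate every pair (each demand assigned to the nearer of the two):
  {South, East}: total = 986
  {North, East}: total = 1106
  {North, South}: total = 1121
Best pair: {South, East} with total 986.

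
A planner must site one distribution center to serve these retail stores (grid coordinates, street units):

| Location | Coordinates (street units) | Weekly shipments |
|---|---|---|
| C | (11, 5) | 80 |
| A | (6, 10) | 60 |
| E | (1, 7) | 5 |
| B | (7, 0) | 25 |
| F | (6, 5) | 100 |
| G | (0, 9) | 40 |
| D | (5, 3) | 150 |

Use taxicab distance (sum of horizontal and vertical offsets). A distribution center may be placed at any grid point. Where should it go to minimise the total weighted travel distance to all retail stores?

(6, 5)

Manhattan distance separates: Σwᵢ(|x−xᵢ|+|y−yᵢ|) = Σwᵢ|x−xᵢ| + Σwᵢ|y−yᵢ|, so x and y are optimised independently as 1-D weighted medians.
Total weight W = 460; half = 230.
x-coordinate, sorted with cumulative weight:
  x=0 (G, w=40) cum 40
  x=1 (E, w=5) cum 45
  x=5 (D, w=150) cum 195
  x=6 (A, w=60) cum 255  ← median
  x=6 (F, w=100) cum 355
  x=7 (B, w=25) cum 380
  x=11 (C, w=80) cum 460
⇒ x* = 6
y-coordinate, sorted with cumulative weight:
  y=0 (B, w=25) cum 25
  y=3 (D, w=150) cum 175
  y=5 (C, w=80) cum 255  ← median
  y=5 (F, w=100) cum 355
  y=7 (E, w=5) cum 360
  y=9 (G, w=40) cum 400
  y=10 (A, w=60) cum 460
⇒ y* = 5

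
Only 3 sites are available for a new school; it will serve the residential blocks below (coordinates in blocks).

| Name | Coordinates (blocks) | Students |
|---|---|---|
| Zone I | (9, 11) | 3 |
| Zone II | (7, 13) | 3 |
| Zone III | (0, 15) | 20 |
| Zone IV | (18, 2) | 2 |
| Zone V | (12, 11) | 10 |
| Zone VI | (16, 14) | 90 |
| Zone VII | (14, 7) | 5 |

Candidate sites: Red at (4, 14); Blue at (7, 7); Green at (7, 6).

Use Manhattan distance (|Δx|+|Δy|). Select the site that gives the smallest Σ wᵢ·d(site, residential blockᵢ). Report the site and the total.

Red, total 1463 blocks

Total weighted distance at each candidate:
  Red (4, 14): total = 1463
  Blue (7, 7): total = 1933
  Green (7, 6): total = 2062
Minimum is at Red with total 1463 blocks.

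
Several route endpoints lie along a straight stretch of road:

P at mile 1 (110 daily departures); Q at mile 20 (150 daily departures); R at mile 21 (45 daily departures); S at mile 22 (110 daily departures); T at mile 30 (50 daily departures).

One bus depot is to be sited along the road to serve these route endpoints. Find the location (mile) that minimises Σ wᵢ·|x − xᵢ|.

x = 20

For a sum of weighted absolute distances on a line, the optimum is the weighted median (not the mean). Total weight W = 465; half-weight = 232.5.
Sort by position and accumulate weight:
  mile 1 (P, w=110) → cum 110
  mile 20 (Q, w=150) → cum 260  ≥ 232.5 → median here
  mile 21 (R, w=45) → cum 305
  mile 22 (S, w=110) → cum 415
  mile 30 (T, w=50) → cum 465
Optimal location: mile 20.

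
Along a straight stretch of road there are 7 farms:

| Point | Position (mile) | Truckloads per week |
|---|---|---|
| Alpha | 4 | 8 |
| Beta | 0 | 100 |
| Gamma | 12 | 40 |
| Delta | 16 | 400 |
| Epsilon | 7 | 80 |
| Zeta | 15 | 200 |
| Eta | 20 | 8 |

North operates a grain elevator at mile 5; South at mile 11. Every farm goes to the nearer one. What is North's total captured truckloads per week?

The indifferent point is the midpoint (5+11)/2 = 8; farms left of it (closer to North at 5) go to North, those right go to South.
  Beta at 0 (w=100) → North
  Alpha at 4 (w=8) → North
  Epsilon at 7 (w=80) → North
  Gamma at 12 (w=40) → South
  Zeta at 15 (w=200) → South
  Delta at 16 (w=400) → South
  Eta at 20 (w=8) → South
North captures 188; South captures 648.

188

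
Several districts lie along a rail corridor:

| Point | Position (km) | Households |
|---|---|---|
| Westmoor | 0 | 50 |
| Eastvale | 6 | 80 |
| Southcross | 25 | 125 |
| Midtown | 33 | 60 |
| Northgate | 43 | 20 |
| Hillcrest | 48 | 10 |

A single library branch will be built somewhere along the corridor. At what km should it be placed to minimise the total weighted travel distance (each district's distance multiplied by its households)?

For a sum of weighted absolute distances on a line, the optimum is the weighted median (not the mean). Total weight W = 345; half-weight = 172.5.
Sort by position and accumulate weight:
  km 0 (Westmoor, w=50) → cum 50
  km 6 (Eastvale, w=80) → cum 130
  km 25 (Southcross, w=125) → cum 255  ≥ 172.5 → median here
  km 33 (Midtown, w=60) → cum 315
  km 43 (Northgate, w=20) → cum 335
  km 48 (Hillcrest, w=10) → cum 345
Optimal location: km 25.

x = 25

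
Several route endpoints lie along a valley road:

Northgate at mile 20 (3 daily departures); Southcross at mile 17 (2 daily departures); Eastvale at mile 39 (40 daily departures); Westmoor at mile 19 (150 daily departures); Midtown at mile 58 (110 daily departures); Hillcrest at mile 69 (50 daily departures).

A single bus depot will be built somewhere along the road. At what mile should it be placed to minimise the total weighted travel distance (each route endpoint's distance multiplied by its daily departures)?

For a sum of weighted absolute distances on a line, the optimum is the weighted median (not the mean). Total weight W = 355; half-weight = 177.5.
Sort by position and accumulate weight:
  mile 17 (Southcross, w=2) → cum 2
  mile 19 (Westmoor, w=150) → cum 152
  mile 20 (Northgate, w=3) → cum 155
  mile 39 (Eastvale, w=40) → cum 195  ≥ 177.5 → median here
  mile 58 (Midtown, w=110) → cum 305
  mile 69 (Hillcrest, w=50) → cum 355
Optimal location: mile 39.

x = 39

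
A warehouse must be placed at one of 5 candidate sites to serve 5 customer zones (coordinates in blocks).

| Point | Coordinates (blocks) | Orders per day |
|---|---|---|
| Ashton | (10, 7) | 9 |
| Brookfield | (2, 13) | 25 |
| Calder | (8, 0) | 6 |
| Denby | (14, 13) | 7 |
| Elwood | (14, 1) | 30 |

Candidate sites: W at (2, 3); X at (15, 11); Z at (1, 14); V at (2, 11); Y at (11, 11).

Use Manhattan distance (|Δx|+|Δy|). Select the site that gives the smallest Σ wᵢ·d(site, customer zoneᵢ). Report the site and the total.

Total weighted distance at each candidate:
  W (2, 3): total = 986
  X (15, 11): total = 915
  Z (1, 14): total = 1198
  V (2, 11): total = 1018
  Y (11, 11): total = 829
Minimum is at Y with total 829 blocks.

Y, total 829 blocks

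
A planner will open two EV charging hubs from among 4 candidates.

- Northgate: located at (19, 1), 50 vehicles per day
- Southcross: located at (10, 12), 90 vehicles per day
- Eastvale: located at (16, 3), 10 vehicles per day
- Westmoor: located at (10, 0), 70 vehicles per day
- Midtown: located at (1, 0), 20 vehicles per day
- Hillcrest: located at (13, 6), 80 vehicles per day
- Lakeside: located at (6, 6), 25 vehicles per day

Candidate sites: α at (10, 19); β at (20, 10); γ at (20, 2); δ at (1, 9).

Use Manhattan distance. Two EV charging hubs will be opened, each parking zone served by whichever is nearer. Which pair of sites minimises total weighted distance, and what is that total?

Evaluate every pair (each demand assigned to the nearer of the two):
  {γ, δ}: total = 3330
  {α, γ}: total = 3345
  {β, γ}: total = 3820
  {β, δ}: total = 4210
  {α, β}: total = 4435
  {α, δ}: total = 4980
Best pair: {γ, δ} with total 3330.

{γ, δ}, total 3330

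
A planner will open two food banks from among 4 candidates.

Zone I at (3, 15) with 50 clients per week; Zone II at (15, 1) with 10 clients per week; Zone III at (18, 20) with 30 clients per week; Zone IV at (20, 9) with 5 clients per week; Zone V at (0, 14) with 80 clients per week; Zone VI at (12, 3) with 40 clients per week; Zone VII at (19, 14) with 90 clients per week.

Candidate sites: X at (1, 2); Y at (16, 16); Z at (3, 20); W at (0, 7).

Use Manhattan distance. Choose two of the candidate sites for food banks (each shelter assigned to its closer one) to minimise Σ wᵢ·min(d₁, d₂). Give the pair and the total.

Evaluate every pair (each demand assigned to the nearer of the two):
  {Y, Z}: total = 2495
  {Y, W}: total = 2595
  {X, Y}: total = 3055
  {X, Z}: total = 4160
  {Z, W}: total = 4200
  {X, W}: total = 5120
Best pair: {Y, Z} with total 2495.

{Y, Z}, total 2495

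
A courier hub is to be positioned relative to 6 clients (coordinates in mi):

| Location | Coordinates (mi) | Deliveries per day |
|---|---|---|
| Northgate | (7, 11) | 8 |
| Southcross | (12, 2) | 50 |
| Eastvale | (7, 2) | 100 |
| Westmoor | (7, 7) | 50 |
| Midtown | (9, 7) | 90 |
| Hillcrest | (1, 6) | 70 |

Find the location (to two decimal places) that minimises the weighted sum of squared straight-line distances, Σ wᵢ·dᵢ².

(7.03, 4.86)

The minimiser of Σwᵢ‖p−pᵢ‖² is the weighted centroid p* = (Σwᵢpᵢ)/(Σwᵢ).
Σwᵢ = 368.
Σwᵢxᵢ = 8·7 + 50·12 + 100·7 + 50·7 + 90·9 + 70·1 = 2586.
Σwᵢyᵢ = 8·11 + 50·2 + 100·2 + 50·7 + 90·7 + 70·6 = 1788.
x* = 2586/368 = 7.03, y* = 1788/368 = 4.86.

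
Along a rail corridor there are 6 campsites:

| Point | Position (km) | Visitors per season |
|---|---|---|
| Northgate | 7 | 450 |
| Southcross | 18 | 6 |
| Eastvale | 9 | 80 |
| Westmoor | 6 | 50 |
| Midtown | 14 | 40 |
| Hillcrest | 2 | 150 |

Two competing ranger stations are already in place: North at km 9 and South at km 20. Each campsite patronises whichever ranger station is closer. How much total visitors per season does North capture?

The indifferent point is the midpoint (9+20)/2 = 14.5; campsites left of it (closer to North at 9) go to North, those right go to South.
  Hillcrest at 2 (w=150) → North
  Westmoor at 6 (w=50) → North
  Northgate at 7 (w=450) → North
  Eastvale at 9 (w=80) → North
  Midtown at 14 (w=40) → North
  Southcross at 18 (w=6) → South
North captures 770; South captures 6.

770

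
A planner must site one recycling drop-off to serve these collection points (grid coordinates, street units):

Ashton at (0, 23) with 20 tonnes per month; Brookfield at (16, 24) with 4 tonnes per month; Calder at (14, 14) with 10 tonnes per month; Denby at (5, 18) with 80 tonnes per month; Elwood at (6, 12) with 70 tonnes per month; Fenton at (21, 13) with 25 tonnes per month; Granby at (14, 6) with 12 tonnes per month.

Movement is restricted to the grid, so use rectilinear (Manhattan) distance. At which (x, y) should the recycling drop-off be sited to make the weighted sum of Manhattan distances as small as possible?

(6, 14)

Manhattan distance separates: Σwᵢ(|x−xᵢ|+|y−yᵢ|) = Σwᵢ|x−xᵢ| + Σwᵢ|y−yᵢ|, so x and y are optimised independently as 1-D weighted medians.
Total weight W = 221; half = 110.5.
x-coordinate, sorted with cumulative weight:
  x=0 (Ashton, w=20) cum 20
  x=5 (Denby, w=80) cum 100
  x=6 (Elwood, w=70) cum 170  ← median
  x=14 (Calder, w=10) cum 180
  x=14 (Granby, w=12) cum 192
  x=16 (Brookfield, w=4) cum 196
  x=21 (Fenton, w=25) cum 221
⇒ x* = 6
y-coordinate, sorted with cumulative weight:
  y=6 (Granby, w=12) cum 12
  y=12 (Elwood, w=70) cum 82
  y=13 (Fenton, w=25) cum 107
  y=14 (Calder, w=10) cum 117  ← median
  y=18 (Denby, w=80) cum 197
  y=23 (Ashton, w=20) cum 217
  y=24 (Brookfield, w=4) cum 221
⇒ y* = 14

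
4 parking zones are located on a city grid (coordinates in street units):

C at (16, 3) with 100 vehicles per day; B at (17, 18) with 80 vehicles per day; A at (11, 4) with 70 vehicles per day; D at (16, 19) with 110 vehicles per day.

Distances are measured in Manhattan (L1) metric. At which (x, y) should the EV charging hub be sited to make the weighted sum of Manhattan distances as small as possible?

Manhattan distance separates: Σwᵢ(|x−xᵢ|+|y−yᵢ|) = Σwᵢ|x−xᵢ| + Σwᵢ|y−yᵢ|, so x and y are optimised independently as 1-D weighted medians.
Total weight W = 360; half = 180.
x-coordinate, sorted with cumulative weight:
  x=11 (A, w=70) cum 70
  x=16 (C, w=100) cum 170
  x=16 (D, w=110) cum 280  ← median
  x=17 (B, w=80) cum 360
⇒ x* = 16
y-coordinate, sorted with cumulative weight:
  y=3 (C, w=100) cum 100
  y=4 (A, w=70) cum 170
  y=18 (B, w=80) cum 250  ← median
  y=19 (D, w=110) cum 360
⇒ y* = 18

(16, 18)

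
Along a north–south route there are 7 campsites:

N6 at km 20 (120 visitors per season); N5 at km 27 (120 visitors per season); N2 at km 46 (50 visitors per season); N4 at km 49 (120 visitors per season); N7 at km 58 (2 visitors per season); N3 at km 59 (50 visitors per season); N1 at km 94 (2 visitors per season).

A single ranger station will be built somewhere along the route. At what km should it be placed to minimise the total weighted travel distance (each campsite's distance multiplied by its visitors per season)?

x = 27

For a sum of weighted absolute distances on a line, the optimum is the weighted median (not the mean). Total weight W = 464; half-weight = 232.
Sort by position and accumulate weight:
  km 20 (N6, w=120) → cum 120
  km 27 (N5, w=120) → cum 240  ≥ 232 → median here
  km 46 (N2, w=50) → cum 290
  km 49 (N4, w=120) → cum 410
  km 58 (N7, w=2) → cum 412
  km 59 (N3, w=50) → cum 462
  km 94 (N1, w=2) → cum 464
Optimal location: km 27.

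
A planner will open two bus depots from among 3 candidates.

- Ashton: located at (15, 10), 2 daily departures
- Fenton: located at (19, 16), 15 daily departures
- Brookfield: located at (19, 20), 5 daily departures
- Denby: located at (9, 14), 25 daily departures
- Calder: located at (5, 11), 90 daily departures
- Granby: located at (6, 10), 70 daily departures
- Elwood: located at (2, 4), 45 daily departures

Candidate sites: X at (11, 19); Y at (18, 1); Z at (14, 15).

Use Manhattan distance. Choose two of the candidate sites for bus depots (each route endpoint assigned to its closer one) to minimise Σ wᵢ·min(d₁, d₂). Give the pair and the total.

Evaluate every pair (each demand assigned to the nearer of the two):
  {Y, Z}: total = 3237
  {X, Z}: total = 3412
  {X, Y}: total = 3504
Best pair: {Y, Z} with total 3237.

{Y, Z}, total 3237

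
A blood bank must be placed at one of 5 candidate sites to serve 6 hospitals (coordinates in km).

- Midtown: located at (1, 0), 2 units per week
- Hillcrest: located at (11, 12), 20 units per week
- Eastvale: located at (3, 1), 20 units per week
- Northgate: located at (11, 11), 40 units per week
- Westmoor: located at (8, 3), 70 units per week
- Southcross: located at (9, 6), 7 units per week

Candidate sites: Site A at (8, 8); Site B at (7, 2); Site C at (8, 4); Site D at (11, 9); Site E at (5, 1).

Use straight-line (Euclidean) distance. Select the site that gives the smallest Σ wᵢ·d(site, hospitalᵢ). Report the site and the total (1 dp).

Total weighted distance at each candidate:
  Site A (8, 8): total = 828.7
  Site B (7, 2): total = 834.8
  Site C (8, 4): total = 693.9
  Site D (11, 9): total = 888.0
  Site E (5, 1): total = 1062.5
Minimum is at Site C with total 693.9 km.

Site C, total 693.9 km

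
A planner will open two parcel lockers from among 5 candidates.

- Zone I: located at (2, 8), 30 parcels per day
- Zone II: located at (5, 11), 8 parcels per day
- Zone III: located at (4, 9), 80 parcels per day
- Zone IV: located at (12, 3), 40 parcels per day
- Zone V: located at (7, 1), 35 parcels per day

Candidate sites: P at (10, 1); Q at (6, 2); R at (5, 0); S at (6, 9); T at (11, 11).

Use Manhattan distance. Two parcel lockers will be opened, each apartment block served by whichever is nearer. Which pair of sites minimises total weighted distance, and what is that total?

{P, S}, total 599

Evaluate every pair (each demand assigned to the nearer of the two):
  {P, S}: total = 599
  {Q, S}: total = 684
  {R, S}: total = 839
  {S, T}: total = 1009
  {P, Q}: total = 1330
  {P, T}: total = 1393
  {Q, T}: total = 1418
  {Q, R}: total = 1450
  {P, R}: total = 1483
  {R, T}: total = 1563
Best pair: {P, S} with total 599.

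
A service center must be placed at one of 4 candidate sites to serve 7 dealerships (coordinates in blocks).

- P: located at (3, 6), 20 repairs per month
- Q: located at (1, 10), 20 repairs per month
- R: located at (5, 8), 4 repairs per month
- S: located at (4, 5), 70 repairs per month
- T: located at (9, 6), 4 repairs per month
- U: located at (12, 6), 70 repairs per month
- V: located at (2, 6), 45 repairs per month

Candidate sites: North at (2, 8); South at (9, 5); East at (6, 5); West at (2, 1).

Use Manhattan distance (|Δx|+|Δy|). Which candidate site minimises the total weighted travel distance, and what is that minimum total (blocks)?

East, total 1167 blocks

Total weighted distance at each candidate:
  North (2, 8): total = 1448
  South (9, 5): total = 1422
  East (6, 5): total = 1167
  West (2, 1): total = 2103
Minimum is at East with total 1167 blocks.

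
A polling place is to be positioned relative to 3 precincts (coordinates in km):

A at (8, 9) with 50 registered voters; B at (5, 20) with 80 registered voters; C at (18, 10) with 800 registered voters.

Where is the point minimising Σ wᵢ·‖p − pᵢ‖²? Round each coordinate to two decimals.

The minimiser of Σwᵢ‖p−pᵢ‖² is the weighted centroid p* = (Σwᵢpᵢ)/(Σwᵢ).
Σwᵢ = 930.
Σwᵢxᵢ = 50·8 + 80·5 + 800·18 = 15200.
Σwᵢyᵢ = 50·9 + 80·20 + 800·10 = 10050.
x* = 15200/930 = 16.34, y* = 10050/930 = 10.81.

(16.34, 10.81)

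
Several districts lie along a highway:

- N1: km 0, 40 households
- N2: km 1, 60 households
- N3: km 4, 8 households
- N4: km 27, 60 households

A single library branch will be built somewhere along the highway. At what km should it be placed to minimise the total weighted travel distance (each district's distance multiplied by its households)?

x = 1

For a sum of weighted absolute distances on a line, the optimum is the weighted median (not the mean). Total weight W = 168; half-weight = 84.
Sort by position and accumulate weight:
  km 0 (N1, w=40) → cum 40
  km 1 (N2, w=60) → cum 100  ≥ 84 → median here
  km 4 (N3, w=8) → cum 108
  km 27 (N4, w=60) → cum 168
Optimal location: km 1.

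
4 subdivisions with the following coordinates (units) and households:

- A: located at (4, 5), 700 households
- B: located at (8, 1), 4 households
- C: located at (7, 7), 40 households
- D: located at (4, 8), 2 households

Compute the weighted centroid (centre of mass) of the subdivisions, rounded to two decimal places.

The minimiser of Σwᵢ‖p−pᵢ‖² is the weighted centroid p* = (Σwᵢpᵢ)/(Σwᵢ).
Σwᵢ = 746.
Σwᵢxᵢ = 700·4 + 4·8 + 40·7 + 2·4 = 3120.
Σwᵢyᵢ = 700·5 + 4·1 + 40·7 + 2·8 = 3800.
x* = 3120/746 = 4.18, y* = 3800/746 = 5.09.

(4.18, 5.09)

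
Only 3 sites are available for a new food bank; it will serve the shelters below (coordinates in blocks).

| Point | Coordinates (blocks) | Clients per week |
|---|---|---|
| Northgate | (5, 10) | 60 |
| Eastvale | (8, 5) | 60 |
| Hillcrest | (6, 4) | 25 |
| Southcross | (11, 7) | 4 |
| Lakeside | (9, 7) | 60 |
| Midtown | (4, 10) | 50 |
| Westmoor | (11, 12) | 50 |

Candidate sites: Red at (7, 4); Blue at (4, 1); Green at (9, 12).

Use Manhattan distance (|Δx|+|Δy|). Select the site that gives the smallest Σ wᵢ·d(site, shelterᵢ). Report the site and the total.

Total weighted distance at each candidate:
  Red (7, 4): total = 2003
  Blue (4, 1): total = 3267
  Green (9, 12): total = 1893
Minimum is at Green with total 1893 blocks.

Green, total 1893 blocks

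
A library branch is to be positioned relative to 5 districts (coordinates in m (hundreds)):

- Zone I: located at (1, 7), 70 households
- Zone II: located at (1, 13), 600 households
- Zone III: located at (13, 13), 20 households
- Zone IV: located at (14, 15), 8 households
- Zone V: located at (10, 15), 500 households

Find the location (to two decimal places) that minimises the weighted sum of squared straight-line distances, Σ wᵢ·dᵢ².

The minimiser of Σwᵢ‖p−pᵢ‖² is the weighted centroid p* = (Σwᵢpᵢ)/(Σwᵢ).
Σwᵢ = 1198.
Σwᵢxᵢ = 70·1 + 600·1 + 20·13 + 8·14 + 500·10 = 6042.
Σwᵢyᵢ = 70·7 + 600·13 + 20·13 + 8·15 + 500·15 = 16170.
x* = 6042/1198 = 5.04, y* = 16170/1198 = 13.50.

(5.04, 13.50)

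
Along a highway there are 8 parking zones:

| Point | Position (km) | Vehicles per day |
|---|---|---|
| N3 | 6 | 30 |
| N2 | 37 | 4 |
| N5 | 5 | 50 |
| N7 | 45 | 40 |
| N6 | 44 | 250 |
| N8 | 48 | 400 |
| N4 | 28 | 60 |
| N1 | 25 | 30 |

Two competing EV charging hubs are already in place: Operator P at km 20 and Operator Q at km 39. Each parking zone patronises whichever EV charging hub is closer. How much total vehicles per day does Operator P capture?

The indifferent point is the midpoint (20+39)/2 = 29.5; parking zones left of it (closer to Operator P at 20) go to Operator P, those right go to Operator Q.
  N5 at 5 (w=50) → Operator P
  N3 at 6 (w=30) → Operator P
  N1 at 25 (w=30) → Operator P
  N4 at 28 (w=60) → Operator P
  N2 at 37 (w=4) → Operator Q
  N6 at 44 (w=250) → Operator Q
  N7 at 45 (w=40) → Operator Q
  N8 at 48 (w=400) → Operator Q
Operator P captures 170; Operator Q captures 694.

170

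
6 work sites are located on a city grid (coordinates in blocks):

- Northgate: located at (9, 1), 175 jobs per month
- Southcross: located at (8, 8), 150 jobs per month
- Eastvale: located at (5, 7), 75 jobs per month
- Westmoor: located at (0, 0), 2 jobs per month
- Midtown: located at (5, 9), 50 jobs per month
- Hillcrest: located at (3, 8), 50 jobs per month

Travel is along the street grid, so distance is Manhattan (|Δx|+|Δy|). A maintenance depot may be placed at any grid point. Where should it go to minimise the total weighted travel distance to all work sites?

(8, 7)

Manhattan distance separates: Σwᵢ(|x−xᵢ|+|y−yᵢ|) = Σwᵢ|x−xᵢ| + Σwᵢ|y−yᵢ|, so x and y are optimised independently as 1-D weighted medians.
Total weight W = 502; half = 251.
x-coordinate, sorted with cumulative weight:
  x=0 (Westmoor, w=2) cum 2
  x=3 (Hillcrest, w=50) cum 52
  x=5 (Eastvale, w=75) cum 127
  x=5 (Midtown, w=50) cum 177
  x=8 (Southcross, w=150) cum 327  ← median
  x=9 (Northgate, w=175) cum 502
⇒ x* = 8
y-coordinate, sorted with cumulative weight:
  y=0 (Westmoor, w=2) cum 2
  y=1 (Northgate, w=175) cum 177
  y=7 (Eastvale, w=75) cum 252  ← median
  y=8 (Southcross, w=150) cum 402
  y=8 (Hillcrest, w=50) cum 452
  y=9 (Midtown, w=50) cum 502
⇒ y* = 7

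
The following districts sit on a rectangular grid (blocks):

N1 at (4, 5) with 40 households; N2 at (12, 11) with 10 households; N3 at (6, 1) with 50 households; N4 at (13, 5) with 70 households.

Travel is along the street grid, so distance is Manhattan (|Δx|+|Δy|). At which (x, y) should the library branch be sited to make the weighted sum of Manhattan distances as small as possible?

(6, 5)

Manhattan distance separates: Σwᵢ(|x−xᵢ|+|y−yᵢ|) = Σwᵢ|x−xᵢ| + Σwᵢ|y−yᵢ|, so x and y are optimised independently as 1-D weighted medians.
Total weight W = 170; half = 85.
x-coordinate, sorted with cumulative weight:
  x=4 (N1, w=40) cum 40
  x=6 (N3, w=50) cum 90  ← median
  x=12 (N2, w=10) cum 100
  x=13 (N4, w=70) cum 170
⇒ x* = 6
y-coordinate, sorted with cumulative weight:
  y=1 (N3, w=50) cum 50
  y=5 (N1, w=40) cum 90  ← median
  y=5 (N4, w=70) cum 160
  y=11 (N2, w=10) cum 170
⇒ y* = 5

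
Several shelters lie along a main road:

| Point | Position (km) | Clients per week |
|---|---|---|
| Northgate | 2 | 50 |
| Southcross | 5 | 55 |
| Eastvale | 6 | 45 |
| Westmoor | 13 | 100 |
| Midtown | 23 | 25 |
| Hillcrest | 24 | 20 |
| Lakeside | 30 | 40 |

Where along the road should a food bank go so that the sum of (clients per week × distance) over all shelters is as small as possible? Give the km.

For a sum of weighted absolute distances on a line, the optimum is the weighted median (not the mean). Total weight W = 335; half-weight = 167.5.
Sort by position and accumulate weight:
  km 2 (Northgate, w=50) → cum 50
  km 5 (Southcross, w=55) → cum 105
  km 6 (Eastvale, w=45) → cum 150
  km 13 (Westmoor, w=100) → cum 250  ≥ 167.5 → median here
  km 23 (Midtown, w=25) → cum 275
  km 24 (Hillcrest, w=20) → cum 295
  km 30 (Lakeside, w=40) → cum 335
Optimal location: km 13.

x = 13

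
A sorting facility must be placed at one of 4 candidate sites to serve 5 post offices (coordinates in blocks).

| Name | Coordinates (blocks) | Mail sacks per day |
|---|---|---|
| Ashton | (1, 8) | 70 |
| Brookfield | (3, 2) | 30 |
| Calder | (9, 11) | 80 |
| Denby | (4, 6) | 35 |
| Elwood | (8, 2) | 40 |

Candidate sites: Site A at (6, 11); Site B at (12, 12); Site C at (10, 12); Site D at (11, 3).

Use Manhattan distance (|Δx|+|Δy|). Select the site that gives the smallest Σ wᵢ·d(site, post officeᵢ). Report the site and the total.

Total weighted distance at each candidate:
  Site A (6, 11): total = 1845
  Site B (12, 12): total = 2990
  Site C (10, 12): total = 2480
  Site D (11, 3): total = 2630
Minimum is at Site A with total 1845 blocks.

Site A, total 1845 blocks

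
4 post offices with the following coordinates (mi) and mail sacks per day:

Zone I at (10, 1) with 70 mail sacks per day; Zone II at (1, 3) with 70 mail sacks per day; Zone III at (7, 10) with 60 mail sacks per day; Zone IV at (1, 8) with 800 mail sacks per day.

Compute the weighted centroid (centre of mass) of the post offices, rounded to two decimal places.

(1.99, 7.28)

The minimiser of Σwᵢ‖p−pᵢ‖² is the weighted centroid p* = (Σwᵢpᵢ)/(Σwᵢ).
Σwᵢ = 1000.
Σwᵢxᵢ = 70·10 + 70·1 + 60·7 + 800·1 = 1990.
Σwᵢyᵢ = 70·1 + 70·3 + 60·10 + 800·8 = 7280.
x* = 1990/1000 = 1.99, y* = 7280/1000 = 7.28.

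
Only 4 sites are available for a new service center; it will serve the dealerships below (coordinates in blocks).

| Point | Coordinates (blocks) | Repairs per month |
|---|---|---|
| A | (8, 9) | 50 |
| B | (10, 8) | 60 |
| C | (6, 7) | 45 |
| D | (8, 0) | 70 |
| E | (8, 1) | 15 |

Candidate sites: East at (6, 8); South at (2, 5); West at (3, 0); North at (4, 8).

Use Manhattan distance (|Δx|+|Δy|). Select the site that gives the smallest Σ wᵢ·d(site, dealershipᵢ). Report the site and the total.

East, total 1270 blocks

Total weighted distance at each candidate:
  East (6, 8): total = 1270
  South (2, 5): total = 2350
  West (3, 0): total = 2490
  North (4, 8): total = 1750
Minimum is at East with total 1270 blocks.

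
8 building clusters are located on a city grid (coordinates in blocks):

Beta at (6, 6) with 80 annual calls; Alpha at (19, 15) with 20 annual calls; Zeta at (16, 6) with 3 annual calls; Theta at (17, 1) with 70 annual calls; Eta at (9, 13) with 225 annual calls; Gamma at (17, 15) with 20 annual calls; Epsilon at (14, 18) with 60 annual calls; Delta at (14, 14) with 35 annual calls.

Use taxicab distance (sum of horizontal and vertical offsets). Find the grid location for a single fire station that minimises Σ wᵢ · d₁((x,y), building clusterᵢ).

(9, 13)

Manhattan distance separates: Σwᵢ(|x−xᵢ|+|y−yᵢ|) = Σwᵢ|x−xᵢ| + Σwᵢ|y−yᵢ|, so x and y are optimised independently as 1-D weighted medians.
Total weight W = 513; half = 256.5.
x-coordinate, sorted with cumulative weight:
  x=6 (Beta, w=80) cum 80
  x=9 (Eta, w=225) cum 305  ← median
  x=14 (Epsilon, w=60) cum 365
  x=14 (Delta, w=35) cum 400
  x=16 (Zeta, w=3) cum 403
  x=17 (Theta, w=70) cum 473
  x=17 (Gamma, w=20) cum 493
  x=19 (Alpha, w=20) cum 513
⇒ x* = 9
y-coordinate, sorted with cumulative weight:
  y=1 (Theta, w=70) cum 70
  y=6 (Beta, w=80) cum 150
  y=6 (Zeta, w=3) cum 153
  y=13 (Eta, w=225) cum 378  ← median
  y=14 (Delta, w=35) cum 413
  y=15 (Alpha, w=20) cum 433
  y=15 (Gamma, w=20) cum 453
  y=18 (Epsilon, w=60) cum 513
⇒ y* = 13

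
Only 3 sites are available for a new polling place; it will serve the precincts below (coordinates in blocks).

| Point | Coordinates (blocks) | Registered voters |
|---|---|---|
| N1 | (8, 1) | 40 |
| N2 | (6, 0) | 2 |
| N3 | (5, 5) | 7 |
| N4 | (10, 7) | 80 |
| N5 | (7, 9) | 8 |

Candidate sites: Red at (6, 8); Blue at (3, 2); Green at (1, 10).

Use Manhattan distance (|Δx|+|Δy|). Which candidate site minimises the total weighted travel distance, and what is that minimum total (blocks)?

Red, total 820 blocks

Total weighted distance at each candidate:
  Red (6, 8): total = 820
  Blue (3, 2): total = 1333
  Green (1, 10): total = 1749
Minimum is at Red with total 820 blocks.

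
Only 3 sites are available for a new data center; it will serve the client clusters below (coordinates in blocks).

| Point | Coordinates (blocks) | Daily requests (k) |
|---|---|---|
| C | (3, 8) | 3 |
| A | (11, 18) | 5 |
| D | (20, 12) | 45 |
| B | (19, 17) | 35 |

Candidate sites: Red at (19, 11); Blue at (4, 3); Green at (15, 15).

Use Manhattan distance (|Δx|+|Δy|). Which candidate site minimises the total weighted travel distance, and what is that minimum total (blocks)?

Total weighted distance at each candidate:
  Red (19, 11): total = 432
  Blue (4, 3): total = 2268
  Green (15, 15): total = 662
Minimum is at Red with total 432 blocks.

Red, total 432 blocks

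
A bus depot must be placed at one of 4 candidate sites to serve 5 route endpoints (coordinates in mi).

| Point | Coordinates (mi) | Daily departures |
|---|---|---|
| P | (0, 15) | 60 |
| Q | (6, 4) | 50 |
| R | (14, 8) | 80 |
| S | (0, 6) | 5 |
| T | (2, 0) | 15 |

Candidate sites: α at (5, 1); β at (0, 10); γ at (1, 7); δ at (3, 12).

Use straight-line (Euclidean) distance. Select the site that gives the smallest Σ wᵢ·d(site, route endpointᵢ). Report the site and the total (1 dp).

Total weighted distance at each candidate:
  α (5, 1): total = 2045.0
  β (0, 10): total = 2028.6
  γ (1, 7): total = 1931.5
  δ (3, 12): total = 1832.3
Minimum is at δ with total 1832.3 mi.

δ, total 1832.3 mi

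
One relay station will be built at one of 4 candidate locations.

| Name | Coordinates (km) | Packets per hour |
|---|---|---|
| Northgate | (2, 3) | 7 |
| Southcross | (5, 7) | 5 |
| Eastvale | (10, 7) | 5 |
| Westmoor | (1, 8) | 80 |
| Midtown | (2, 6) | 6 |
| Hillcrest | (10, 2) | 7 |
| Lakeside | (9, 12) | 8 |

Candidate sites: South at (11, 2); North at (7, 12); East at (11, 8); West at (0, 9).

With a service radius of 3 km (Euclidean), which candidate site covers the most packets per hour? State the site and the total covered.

Coverage radius r = 3 km; a point is covered iff (Δx)²+(Δy)² ≤ 3² = 9.
  South (11, 2): covers {Hillcrest} → 7
  North (7, 12): covers {Lakeside} → 8
  East (11, 8): covers {Eastvale} → 5
  West (0, 9): covers {Westmoor} → 80
Maximum coverage at West: 80 packets per hour.

West, covering 80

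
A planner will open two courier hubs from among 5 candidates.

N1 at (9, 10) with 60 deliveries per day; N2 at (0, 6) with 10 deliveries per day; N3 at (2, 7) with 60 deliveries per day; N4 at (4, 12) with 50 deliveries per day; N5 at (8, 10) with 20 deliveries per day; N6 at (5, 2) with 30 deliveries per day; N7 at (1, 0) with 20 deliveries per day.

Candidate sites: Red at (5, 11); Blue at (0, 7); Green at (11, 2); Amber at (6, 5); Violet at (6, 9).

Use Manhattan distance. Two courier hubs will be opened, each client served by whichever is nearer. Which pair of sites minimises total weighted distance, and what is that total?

{Red, Blue}, total 1040

Evaluate every pair (each demand assigned to the nearer of the two):
  {Red, Blue}: total = 1040
  {Blue, Violet}: total = 1080
  {Red, Amber}: total = 1230
  {Amber, Violet}: total = 1300
  {Red, Violet}: total = 1370
  {Red, Green}: total = 1420
  {Green, Violet}: total = 1420
  {Blue, Amber}: total = 1480
  {Blue, Green}: total = 1740
  {Green, Amber}: total = 1820
Best pair: {Red, Blue} with total 1040.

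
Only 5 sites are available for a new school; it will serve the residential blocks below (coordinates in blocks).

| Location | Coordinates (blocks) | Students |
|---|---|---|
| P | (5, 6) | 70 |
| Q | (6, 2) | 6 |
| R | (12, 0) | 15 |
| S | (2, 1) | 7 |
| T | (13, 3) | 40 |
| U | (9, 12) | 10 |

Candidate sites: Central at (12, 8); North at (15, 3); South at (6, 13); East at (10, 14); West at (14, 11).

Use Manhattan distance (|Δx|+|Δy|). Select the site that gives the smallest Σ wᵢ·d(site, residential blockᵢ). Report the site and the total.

Central, total 1251 blocks

Total weighted distance at each candidate:
  Central (12, 8): total = 1251
  North (15, 3): total = 1395
  South (6, 13): total = 1743
  East (10, 14): total = 1983
  West (14, 11): total = 1851
Minimum is at Central with total 1251 blocks.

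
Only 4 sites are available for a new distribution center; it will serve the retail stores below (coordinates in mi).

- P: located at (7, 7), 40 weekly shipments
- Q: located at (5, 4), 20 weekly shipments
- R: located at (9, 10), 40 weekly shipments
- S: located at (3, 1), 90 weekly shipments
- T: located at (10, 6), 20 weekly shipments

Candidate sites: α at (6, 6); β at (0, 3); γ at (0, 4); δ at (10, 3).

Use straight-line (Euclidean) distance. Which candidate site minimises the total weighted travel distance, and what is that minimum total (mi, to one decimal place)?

α, total 906.1 mi

Total weighted distance at each candidate:
  α (6, 6): total = 906.1
  β (0, 3): total = 1413.8
  γ (0, 4): total = 1423.1
  δ (10, 3): total = 1300.0
Minimum is at α with total 906.1 mi.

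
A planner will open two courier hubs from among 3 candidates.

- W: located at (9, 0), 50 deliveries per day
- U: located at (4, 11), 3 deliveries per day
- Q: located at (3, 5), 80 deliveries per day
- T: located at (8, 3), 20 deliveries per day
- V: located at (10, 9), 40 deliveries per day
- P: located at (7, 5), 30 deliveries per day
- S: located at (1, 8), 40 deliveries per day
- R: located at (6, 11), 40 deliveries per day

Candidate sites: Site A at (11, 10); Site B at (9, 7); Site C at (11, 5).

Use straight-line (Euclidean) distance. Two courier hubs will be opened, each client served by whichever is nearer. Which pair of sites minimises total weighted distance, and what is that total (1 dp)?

{Site B, Site C}, total 1563.3

Evaluate every pair (each demand assigned to the nearer of the two):
  {Site B, Site C}: total = 1563.3
  {Site A, Site B}: total = 1621.5
  {Site A, Site C}: total = 1791.0
Best pair: {Site B, Site C} with total 1563.3.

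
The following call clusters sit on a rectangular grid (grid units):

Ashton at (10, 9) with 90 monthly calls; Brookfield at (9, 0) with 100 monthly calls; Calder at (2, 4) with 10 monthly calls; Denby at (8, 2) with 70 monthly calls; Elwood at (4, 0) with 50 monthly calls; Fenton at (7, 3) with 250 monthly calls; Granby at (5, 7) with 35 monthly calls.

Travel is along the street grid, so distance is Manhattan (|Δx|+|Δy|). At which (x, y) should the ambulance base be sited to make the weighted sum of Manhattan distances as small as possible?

(7, 3)

Manhattan distance separates: Σwᵢ(|x−xᵢ|+|y−yᵢ|) = Σwᵢ|x−xᵢ| + Σwᵢ|y−yᵢ|, so x and y are optimised independently as 1-D weighted medians.
Total weight W = 605; half = 302.5.
x-coordinate, sorted with cumulative weight:
  x=2 (Calder, w=10) cum 10
  x=4 (Elwood, w=50) cum 60
  x=5 (Granby, w=35) cum 95
  x=7 (Fenton, w=250) cum 345  ← median
  x=8 (Denby, w=70) cum 415
  x=9 (Brookfield, w=100) cum 515
  x=10 (Ashton, w=90) cum 605
⇒ x* = 7
y-coordinate, sorted with cumulative weight:
  y=0 (Brookfield, w=100) cum 100
  y=0 (Elwood, w=50) cum 150
  y=2 (Denby, w=70) cum 220
  y=3 (Fenton, w=250) cum 470  ← median
  y=4 (Calder, w=10) cum 480
  y=7 (Granby, w=35) cum 515
  y=9 (Ashton, w=90) cum 605
⇒ y* = 3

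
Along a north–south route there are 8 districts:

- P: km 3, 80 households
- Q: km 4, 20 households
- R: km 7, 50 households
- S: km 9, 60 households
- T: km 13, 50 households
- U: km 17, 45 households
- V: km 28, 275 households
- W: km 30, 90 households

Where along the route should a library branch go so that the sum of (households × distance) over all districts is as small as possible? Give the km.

x = 28

For a sum of weighted absolute distances on a line, the optimum is the weighted median (not the mean). Total weight W = 670; half-weight = 335.
Sort by position and accumulate weight:
  km 3 (P, w=80) → cum 80
  km 4 (Q, w=20) → cum 100
  km 7 (R, w=50) → cum 150
  km 9 (S, w=60) → cum 210
  km 13 (T, w=50) → cum 260
  km 17 (U, w=45) → cum 305
  km 28 (V, w=275) → cum 580  ≥ 335 → median here
  km 30 (W, w=90) → cum 670
Optimal location: km 28.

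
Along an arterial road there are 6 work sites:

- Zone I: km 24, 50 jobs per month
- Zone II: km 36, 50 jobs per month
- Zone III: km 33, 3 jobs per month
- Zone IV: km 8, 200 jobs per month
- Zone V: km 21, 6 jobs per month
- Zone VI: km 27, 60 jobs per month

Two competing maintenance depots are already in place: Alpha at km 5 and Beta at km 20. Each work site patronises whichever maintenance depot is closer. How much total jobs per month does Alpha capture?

The indifferent point is the midpoint (5+20)/2 = 12.5; work sites left of it (closer to Alpha at 5) go to Alpha, those right go to Beta.
  Zone IV at 8 (w=200) → Alpha
  Zone V at 21 (w=6) → Beta
  Zone I at 24 (w=50) → Beta
  Zone VI at 27 (w=60) → Beta
  Zone III at 33 (w=3) → Beta
  Zone II at 36 (w=50) → Beta
Alpha captures 200; Beta captures 169.

200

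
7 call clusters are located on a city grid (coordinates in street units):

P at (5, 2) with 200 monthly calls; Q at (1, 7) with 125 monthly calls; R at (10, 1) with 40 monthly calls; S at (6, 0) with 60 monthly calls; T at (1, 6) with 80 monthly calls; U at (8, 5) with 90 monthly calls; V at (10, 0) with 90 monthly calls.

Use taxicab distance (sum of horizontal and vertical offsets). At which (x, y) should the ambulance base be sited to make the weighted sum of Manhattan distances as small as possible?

(5, 2)

Manhattan distance separates: Σwᵢ(|x−xᵢ|+|y−yᵢ|) = Σwᵢ|x−xᵢ| + Σwᵢ|y−yᵢ|, so x and y are optimised independently as 1-D weighted medians.
Total weight W = 685; half = 342.5.
x-coordinate, sorted with cumulative weight:
  x=1 (Q, w=125) cum 125
  x=1 (T, w=80) cum 205
  x=5 (P, w=200) cum 405  ← median
  x=6 (S, w=60) cum 465
  x=8 (U, w=90) cum 555
  x=10 (R, w=40) cum 595
  x=10 (V, w=90) cum 685
⇒ x* = 5
y-coordinate, sorted with cumulative weight:
  y=0 (S, w=60) cum 60
  y=0 (V, w=90) cum 150
  y=1 (R, w=40) cum 190
  y=2 (P, w=200) cum 390  ← median
  y=5 (U, w=90) cum 480
  y=6 (T, w=80) cum 560
  y=7 (Q, w=125) cum 685
⇒ y* = 2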